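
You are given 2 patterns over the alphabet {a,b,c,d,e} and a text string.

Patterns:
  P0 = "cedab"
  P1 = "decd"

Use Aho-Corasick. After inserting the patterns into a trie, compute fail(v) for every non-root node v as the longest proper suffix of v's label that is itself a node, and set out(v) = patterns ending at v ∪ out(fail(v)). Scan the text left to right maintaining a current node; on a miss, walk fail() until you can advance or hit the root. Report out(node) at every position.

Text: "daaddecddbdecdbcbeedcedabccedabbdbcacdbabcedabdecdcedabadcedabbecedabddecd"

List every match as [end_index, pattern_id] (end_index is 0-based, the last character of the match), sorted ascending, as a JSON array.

Build:
Trie nodes:
  n0 'ε': c→1 d→6
  n1 'c': e→2
  n2 'ce': d→3
  n3 'ced': a→4
  n4 'ceda': b→5
  n5 'cedab': ·  ←P0
  n6 'd': e→7
  n7 'de': c→8
  n8 'dec': d→9
  n9 'decd': ·  ←P1

Failure links (BFS by depth):
  n1('c'): parent n0 fail=0; on 'c' 0 → fail=0;  out ∅∪∅=∅
  n6('d'): parent n0 fail=0; on 'd' 0 → fail=0;  out ∅∪∅=∅
  n2('ce'): parent n1 fail=0; on 'e' 0 → fail=0;  out ∅∪∅=∅
  n7('de'): parent n6 fail=0; on 'e' 0 → fail=0;  out ∅∪∅=∅
  n3('ced'): parent n2 fail=0; on 'd' 0 → fail=6;  out ∅∪∅=∅
  n8('dec'): parent n7 fail=0; on 'c' 0 → fail=1;  out ∅∪∅=∅
  n4('ceda'): parent n3 fail=6; on 'a' 6→0 → fail=0;  out ∅∪∅=∅
  n9('decd'): parent n8 fail=1; on 'd' 1→0 → fail=6;  out {1}∪∅={1}
  n5('cedab'): parent n4 fail=0; on 'b' 0 → fail=0;  out {0}∪∅={0}

Run:
i=0 'd': node 0→6
i=1 'a': node 6→0 (fail-walked)
i=2 'a': node 0→0
i=3 'd': node 0→6
i=4 'd': node 6→6 (fail-walked)
i=5 'e': node 6→7
i=6 'c': node 7→8
i=7 'd': node 8→9  → match P1@[4:7]
i=8 'd': node 9→6 (fail-walked)
i=9 'b': node 6→0 (fail-walked)
i=10 'd': node 0→6
i=11 'e': node 6→7
i=12 'c': node 7→8
i=13 'd': node 8→9  → match P1@[10:13]
i=14 'b': node 9→0 (fail-walked)
i=15 'c': node 0→1
i=16 'b': node 1→0 (fail-walked)
i=17 'e': node 0→0
i=18 'e': node 0→0
i=19 'd': node 0→6
i=20 'c': node 6→1 (fail-walked)
i=21 'e': node 1→2
i=22 'd': node 2→3
i=23 'a': node 3→4
i=24 'b': node 4→5  → match P0@[20:24]
i=25 'c': node 5→1 (fail-walked)
i=26 'c': node 1→1 (fail-walked)
i=27 'e': node 1→2
i=28 'd': node 2→3
i=29 'a': node 3→4
i=30 'b': node 4→5  → match P0@[26:30]
i=31 'b': node 5→0 (fail-walked)
i=32 'd': node 0→6
i=33 'b': node 6→0 (fail-walked)
i=34 'c': node 0→1
i=35 'a': node 1→0 (fail-walked)
i=36 'c': node 0→1
i=37 'd': node 1→6 (fail-walked)
i=38 'b': node 6→0 (fail-walked)
i=39 'a': node 0→0
i=40 'b': node 0→0
i=41 'c': node 0→1
i=42 'e': node 1→2
i=43 'd': node 2→3
i=44 'a': node 3→4
i=45 'b': node 4→5  → match P0@[41:45]
i=46 'd': node 5→6 (fail-walked)
i=47 'e': node 6→7
i=48 'c': node 7→8
i=49 'd': node 8→9  → match P1@[46:49]
i=50 'c': node 9→1 (fail-walked)
i=51 'e': node 1→2
i=52 'd': node 2→3
i=53 'a': node 3→4
i=54 'b': node 4→5  → match P0@[50:54]
i=55 'a': node 5→0 (fail-walked)
i=56 'd': node 0→6
i=57 'c': node 6→1 (fail-walked)
i=58 'e': node 1→2
i=59 'd': node 2→3
i=60 'a': node 3→4
i=61 'b': node 4→5  → match P0@[57:61]
i=62 'b': node 5→0 (fail-walked)
i=63 'e': node 0→0
i=64 'c': node 0→1
i=65 'e': node 1→2
i=66 'd': node 2→3
i=67 'a': node 3→4
i=68 'b': node 4→5  → match P0@[64:68]
i=69 'd': node 5→6 (fail-walked)
i=70 'd': node 6→6 (fail-walked)
i=71 'e': node 6→7
i=72 'c': node 7→8
i=73 'd': node 8→9  → match P1@[70:73]

Result: [[7,1],[13,1],[24,0],[30,0],[45,0],[49,1],[54,0],[61,0],[68,0],[73,1]]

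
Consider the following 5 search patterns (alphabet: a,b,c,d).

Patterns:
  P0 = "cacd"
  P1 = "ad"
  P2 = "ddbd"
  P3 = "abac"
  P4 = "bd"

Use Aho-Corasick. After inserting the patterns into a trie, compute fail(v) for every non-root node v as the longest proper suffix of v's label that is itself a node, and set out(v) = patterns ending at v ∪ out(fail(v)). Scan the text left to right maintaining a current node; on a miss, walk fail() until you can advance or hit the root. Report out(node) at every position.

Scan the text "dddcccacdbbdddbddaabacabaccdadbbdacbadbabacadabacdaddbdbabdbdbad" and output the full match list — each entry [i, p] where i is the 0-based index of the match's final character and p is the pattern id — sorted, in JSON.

Build automaton:
Trie nodes:
  n0 'ε': a→5 b→14 c→1 d→7
  n1 'c': a→2
  n2 'ca': c→3
  n3 'cac': d→4
  n4 'cacd': ·  ←P0
  n5 'a': b→11 d→6
  n6 'ad': ·  ←P1
  n7 'd': d→8
  n8 'dd': b→9
  n9 'ddb': d→10
  n10 'ddbd': ·  ←P2
  n11 'ab': a→12
  n12 'aba': c→13
  n13 'abac': ·  ←P3
  n14 'b': d→15
  n15 'bd': ·  ←P4

Failure links (BFS by depth):
  n1('c'): parent n0 fail=0; on 'c' 0 → fail=0;  out ∅∪∅=∅
  n5('a'): parent n0 fail=0; on 'a' 0 → fail=0;  out ∅∪∅=∅
  n7('d'): parent n0 fail=0; on 'd' 0 → fail=0;  out ∅∪∅=∅
  n14('b'): parent n0 fail=0; on 'b' 0 → fail=0;  out ∅∪∅=∅
  n2('ca'): parent n1 fail=0; on 'a' 0 → fail=5;  out ∅∪∅=∅
  n6('ad'): parent n5 fail=0; on 'd' 0 → fail=7;  out {1}∪∅={1}
  n8('dd'): parent n7 fail=0; on 'd' 0 → fail=7;  out ∅∪∅=∅
  n11('ab'): parent n5 fail=0; on 'b' 0 → fail=14;  out ∅∪∅=∅
  n15('bd'): parent n14 fail=0; on 'd' 0 → fail=7;  out {4}∪∅={4}
  n3('cac'): parent n2 fail=5; on 'c' 5→0 → fail=1;  out ∅∪∅=∅
  n9('ddb'): parent n8 fail=7; on 'b' 7→0 → fail=14;  out ∅∪∅=∅
  n12('aba'): parent n11 fail=14; on 'a' 14→0 → fail=5;  out ∅∪∅=∅
  n4('cacd'): parent n3 fail=1; on 'd' 1→0 → fail=7;  out {0}∪∅={0}
  n10('ddbd'): parent n9 fail=14; on 'd' 14 → fail=15;  out {2}∪{4}={2,4}
  n13('abac'): parent n12 fail=5; on 'c' 5→0 → fail=1;  out {3}∪∅={3}

Scan:
pos 0 'd': at 7
pos 1 'd': at 8
pos 2 'd': at 8 (via fail)
pos 3 'c': at 1 (via fail)
pos 4 'c': at 1 (via fail)
pos 5 'c': at 1 (via fail)
pos 6 'a': at 2
pos 7 'c': at 3
pos 8 'd': at 4  → match P0@[5:8]
pos 9 'b': at 14 (via fail)
pos 10 'b': at 14 (via fail)
pos 11 'd': at 15  → match P4@[10:11]
pos 12 'd': at 8 (via fail)
pos 13 'd': at 8 (via fail)
pos 14 'b': at 9
pos 15 'd': at 10  → match P2@[12:15],P4@[14:15]
pos 16 'd': at 8 (via fail)
pos 17 'a': at 5 (via fail)
pos 18 'a': at 5 (via fail)
pos 19 'b': at 11
pos 20 'a': at 12
pos 21 'c': at 13  → match P3@[18:21]
pos 22 'a': at 2 (via fail)
pos 23 'b': at 11 (via fail)
pos 24 'a': at 12
pos 25 'c': at 13  → match P3@[22:25]
pos 26 'c': at 1 (via fail)
pos 27 'd': at 7 (via fail)
pos 28 'a': at 5 (via fail)
pos 29 'd': at 6  → match P1@[28:29]
pos 30 'b': at 14 (via fail)
pos 31 'b': at 14 (via fail)
pos 32 'd': at 15  → match P4@[31:32]
pos 33 'a': at 5 (via fail)
pos 34 'c': at 1 (via fail)
pos 35 'b': at 14 (via fail)
pos 36 'a': at 5 (via fail)
pos 37 'd': at 6  → match P1@[36:37]
pos 38 'b': at 14 (via fail)
pos 39 'a': at 5 (via fail)
pos 40 'b': at 11
pos 41 'a': at 12
pos 42 'c': at 13  → match P3@[39:42]
pos 43 'a': at 2 (via fail)
pos 44 'd': at 6 (via fail)  → match P1@[43:44]
pos 45 'a': at 5 (via fail)
pos 46 'b': at 11
pos 47 'a': at 12
pos 48 'c': at 13  → match P3@[45:48]
pos 49 'd': at 7 (via fail)
pos 50 'a': at 5 (via fail)
pos 51 'd': at 6  → match P1@[50:51]
pos 52 'd': at 8 (via fail)
pos 53 'b': at 9
pos 54 'd': at 10  → match P2@[51:54],P4@[53:54]
pos 55 'b': at 14 (via fail)
pos 56 'a': at 5 (via fail)
pos 57 'b': at 11
pos 58 'd': at 15 (via fail)  → match P4@[57:58]
pos 59 'b': at 14 (via fail)
pos 60 'd': at 15  → match P4@[59:60]
pos 61 'b': at 14 (via fail)
pos 62 'a': at 5 (via fail)
pos 63 'd': at 6  → match P1@[62:63]

Result: [[8,0],[11,4],[15,2],[15,4],[21,3],[25,3],[29,1],[32,4],[37,1],[42,3],[44,1],[48,3],[51,1],[54,2],[54,4],[58,4],[60,4],[63,1]]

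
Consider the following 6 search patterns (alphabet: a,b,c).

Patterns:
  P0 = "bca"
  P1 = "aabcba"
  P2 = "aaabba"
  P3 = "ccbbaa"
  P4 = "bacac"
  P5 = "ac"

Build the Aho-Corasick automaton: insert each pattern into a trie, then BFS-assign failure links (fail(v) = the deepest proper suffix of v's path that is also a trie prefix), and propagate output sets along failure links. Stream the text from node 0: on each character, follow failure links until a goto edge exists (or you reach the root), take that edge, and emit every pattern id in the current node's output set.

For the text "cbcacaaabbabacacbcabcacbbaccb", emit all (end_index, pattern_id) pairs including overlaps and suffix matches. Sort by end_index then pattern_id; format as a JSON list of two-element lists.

Build:
Trie (insert patterns):
  0='ε' goto a→4 b→1 c→14
  1='b' goto a→20 c→2
  2='bc' goto a→3
  3='bca' goto ·  [P0 ends]
  4='a' goto a→5 c→24
  5='aa' goto a→10 b→6
  6='aab' goto c→7
  7='aabc' goto b→8
  8='aabcb' goto a→9
  9='aabcba' goto ·  [P1 ends]
  10='aaa' goto b→11
  11='aaab' goto b→12
  12='aaabb' goto a→13
  13='aaabba' goto ·  [P2 ends]
  14='c' goto c→15
  15='cc' goto b→16
  16='ccb' goto b→17
  17='ccbb' goto a→18
  18='ccbba' goto a→19
  19='ccbbaa' goto ·  [P3 ends]
  20='ba' goto c→21
  21='bac' goto a→22
  22='baca' goto c→23
  23='bacac' goto ·  [P4 ends]
  24='ac' goto ·  [P5 ends]

Failure links (BFS by depth):
  fail(1) 'b': from fail(0)=0 chase 'b': 0 ⇒ 0;  out=∅∪out(0)=∅
  fail(4) 'a': from fail(0)=0 chase 'a': 0 ⇒ 0;  out=∅∪out(0)=∅
  fail(14) 'c': from fail(0)=0 chase 'c': 0 ⇒ 0;  out=∅∪out(0)=∅
  fail(2) 'bc': from fail(1)=0 chase 'c': 0 ⇒ 14;  out=∅∪out(14)=∅
  fail(5) 'aa': from fail(4)=0 chase 'a': 0 ⇒ 4;  out=∅∪out(4)=∅
  fail(15) 'cc': from fail(14)=0 chase 'c': 0 ⇒ 14;  out=∅∪out(14)=∅
  fail(20) 'ba': from fail(1)=0 chase 'a': 0 ⇒ 4;  out=∅∪out(4)=∅
  fail(24) 'ac': from fail(4)=0 chase 'c': 0 ⇒ 14;  out={5}∪out(14)={5}
  fail(3) 'bca': from fail(2)=14 chase 'a': 14→0 ⇒ 4;  out={0}∪out(4)={0}
  fail(6) 'aab': from fail(5)=4 chase 'b': 4→0 ⇒ 1;  out=∅∪out(1)=∅
  fail(10) 'aaa': from fail(5)=4 chase 'a': 4 ⇒ 5;  out=∅∪out(5)=∅
  fail(16) 'ccb': from fail(15)=14 chase 'b': 14→0 ⇒ 1;  out=∅∪out(1)=∅
  fail(21) 'bac': from fail(20)=4 chase 'c': 4 ⇒ 24;  out=∅∪out(24)={5}
  fail(7) 'aabc': from fail(6)=1 chase 'c': 1 ⇒ 2;  out=∅∪out(2)=∅
  fail(11) 'aaab': from fail(10)=5 chase 'b': 5 ⇒ 6;  out=∅∪out(6)=∅
  fail(17) 'ccbb': from fail(16)=1 chase 'b': 1→0 ⇒ 1;  out=∅∪out(1)=∅
  fail(22) 'baca': from fail(21)=24 chase 'a': 24→14→0 ⇒ 4;  out=∅∪out(4)=∅
  fail(8) 'aabcb': from fail(7)=2 chase 'b': 2→14→0 ⇒ 1;  out=∅∪out(1)=∅
  fail(12) 'aaabb': from fail(11)=6 chase 'b': 6→1→0 ⇒ 1;  out=∅∪out(1)=∅
  fail(18) 'ccbba': from fail(17)=1 chase 'a': 1 ⇒ 20;  out=∅∪out(20)=∅
  fail(23) 'bacac': from fail(22)=4 chase 'c': 4 ⇒ 24;  out={4}∪out(24)={4,5}
  fail(9) 'aabcba': from fail(8)=1 chase 'a': 1 ⇒ 20;  out={1}∪out(20)={1}
  fail(13) 'aaabba': from fail(12)=1 chase 'a': 1 ⇒ 20;  out={2}∪out(20)={2}
  fail(19) 'ccbbaa': from fail(18)=20 chase 'a': 20→4 ⇒ 5;  out={3}∪out(5)={3}

Scan:
pos 0 'c': at 14
pos 1 'b': at 1 (via fail)
pos 2 'c': at 2
pos 3 'a': at 3  ** P0@[1:3]
pos 4 'c': at 24 (via fail)  ** P5@[3:4]
pos 5 'a': at 4 (via fail)
pos 6 'a': at 5
pos 7 'a': at 10
pos 8 'b': at 11
pos 9 'b': at 12
pos 10 'a': at 13  ** P2@[5:10]
pos 11 'b': at 1 (via fail)
pos 12 'a': at 20
pos 13 'c': at 21  ** P5@[12:13]
pos 14 'a': at 22
pos 15 'c': at 23  ** P4@[11:15],P5@[14:15]
pos 16 'b': at 1 (via fail)
pos 17 'c': at 2
pos 18 'a': at 3  ** P0@[16:18]
pos 19 'b': at 1 (via fail)
pos 20 'c': at 2
pos 21 'a': at 3  ** P0@[19:21]
pos 22 'c': at 24 (via fail)  ** P5@[21:22]
pos 23 'b': at 1 (via fail)
pos 24 'b': at 1 (via fail)
pos 25 'a': at 20
pos 26 'c': at 21  ** P5@[25:26]
pos 27 'c': at 15 (via fail)
pos 28 'b': at 16

All matches (sorted): [[3,0],[4,5],[10,2],[13,5],[15,4],[15,5],[18,0],[21,0],[22,5],[26,5]]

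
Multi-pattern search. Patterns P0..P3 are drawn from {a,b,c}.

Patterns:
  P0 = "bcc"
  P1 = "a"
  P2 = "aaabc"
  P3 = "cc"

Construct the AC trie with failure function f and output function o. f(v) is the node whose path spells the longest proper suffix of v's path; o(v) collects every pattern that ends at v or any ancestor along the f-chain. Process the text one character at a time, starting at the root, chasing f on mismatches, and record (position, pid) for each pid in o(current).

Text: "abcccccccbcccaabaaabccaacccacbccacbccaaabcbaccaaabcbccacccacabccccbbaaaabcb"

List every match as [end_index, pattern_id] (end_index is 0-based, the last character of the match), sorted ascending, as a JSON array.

Build:
Trie nodes:
  n0 'ε': a→4 b→1 c→9
  n1 'b': c→2
  n2 'bc': c→3
  n3 'bcc': ·  [P0 ends]
  n4 'a': a→5  [P1 ends]
  n5 'aa': a→6
  n6 'aaa': b→7
  n7 'aaab': c→8
  n8 'aaabc': ·  [P2 ends]
  n9 'c': c→10
  n10 'cc': ·  [P3 ends]

BFS fail/out derivation:
  n1('b'): parent n0 fail=0; on 'b' 0 → fail=0;  out ∅∪∅=∅
  n4('a'): parent n0 fail=0; on 'a' 0 → fail=0;  out {1}∪∅={1}
  n9('c'): parent n0 fail=0; on 'c' 0 → fail=0;  out ∅∪∅=∅
  n2('bc'): parent n1 fail=0; on 'c' 0 → fail=9;  out ∅∪∅=∅
  n5('aa'): parent n4 fail=0; on 'a' 0 → fail=4;  out ∅∪{1}={1}
  n10('cc'): parent n9 fail=0; on 'c' 0 → fail=9;  out {3}∪∅={3}
  n3('bcc'): parent n2 fail=9; on 'c' 9 → fail=10;  out {0}∪{3}={0,3}
  n6('aaa'): parent n5 fail=4; on 'a' 4 → fail=5;  out ∅∪{1}={1}
  n7('aaab'): parent n6 fail=5; on 'b' 5→4→0 → fail=1;  out ∅∪∅=∅
  n8('aaabc'): parent n7 fail=1; on 'c' 1 → fail=2;  out {2}∪∅={2}

Text stream:
i=0 'a': node 0→4  → match P1@[0:0]
i=1 'b': node 4→1 (via fail)
i=2 'c': node 1→2
i=3 'c': node 2→3  → match P0@[1:3],P3@[2:3]
i=4 'c': node 3→10 (via fail)  → match P3@[3:4]
i=5 'c': node 10→10 (via fail)  → match P3@[4:5]
i=6 'c': node 10→10 (via fail)  → match P3@[5:6]
i=7 'c': node 10→10 (via fail)  → match P3@[6:7]
i=8 'c': node 10→10 (via fail)  → match P3@[7:8]
i=9 'b': node 10→1 (via fail)
i=10 'c': node 1→2
i=11 'c': node 2→3  → match P0@[9:11],P3@[10:11]
i=12 'c': node 3→10 (via fail)  → match P3@[11:12]
i=13 'a': node 10→4 (via fail)  → match P1@[13:13]
i=14 'a': node 4→5  → match P1@[14:14]
i=15 'b': node 5→1 (via fail)
i=16 'a': node 1→4 (via fail)  → match P1@[16:16]
i=17 'a': node 4→5  → match P1@[17:17]
i=18 'a': node 5→6  → match P1@[18:18]
i=19 'b': node 6→7
i=20 'c': node 7→8  → match P2@[16:20]
i=21 'c': node 8→3 (via fail)  → match P0@[19:21],P3@[20:21]
i=22 'a': node 3→4 (via fail)  → match P1@[22:22]
i=23 'a': node 4→5  → match P1@[23:23]
i=24 'c': node 5→9 (via fail)
i=25 'c': node 9→10  → match P3@[24:25]
i=26 'c': node 10→10 (via fail)  → match P3@[25:26]
i=27 'a': node 10→4 (via fail)  → match P1@[27:27]
i=28 'c': node 4→9 (via fail)
i=29 'b': node 9→1 (via fail)
i=30 'c': node 1→2
i=31 'c': node 2→3  → match P0@[29:31],P3@[30:31]
i=32 'a': node 3→4 (via fail)  → match P1@[32:32]
i=33 'c': node 4→9 (via fail)
i=34 'b': node 9→1 (via fail)
i=35 'c': node 1→2
i=36 'c': node 2→3  → match P0@[34:36],P3@[35:36]
i=37 'a': node 3→4 (via fail)  → match P1@[37:37]
i=38 'a': node 4→5  → match P1@[38:38]
i=39 'a': node 5→6  → match P1@[39:39]
i=40 'b': node 6→7
i=41 'c': node 7→8  → match P2@[37:41]
i=42 'b': node 8→1 (via fail)
i=43 'a': node 1→4 (via fail)  → match P1@[43:43]
i=44 'c': node 4→9 (via fail)
i=45 'c': node 9→10  → match P3@[44:45]
i=46 'a': node 10→4 (via fail)  → match P1@[46:46]
i=47 'a': node 4→5  → match P1@[47:47]
i=48 'a': node 5→6  → match P1@[48:48]
i=49 'b': node 6→7
i=50 'c': node 7→8  → match P2@[46:50]
i=51 'b': node 8→1 (via fail)
i=52 'c': node 1→2
i=53 'c': node 2→3  → match P0@[51:53],P3@[52:53]
i=54 'a': node 3→4 (via fail)  → match P1@[54:54]
i=55 'c': node 4→9 (via fail)
i=56 'c': node 9→10  → match P3@[55:56]
i=57 'c': node 10→10 (via fail)  → match P3@[56:57]
i=58 'a': node 10→4 (via fail)  → match P1@[58:58]
i=59 'c': node 4→9 (via fail)
i=60 'a': node 9→4 (via fail)  → match P1@[60:60]
i=61 'b': node 4→1 (via fail)
i=62 'c': node 1→2
i=63 'c': node 2→3  → match P0@[61:63],P3@[62:63]
i=64 'c': node 3→10 (via fail)  → match P3@[63:64]
i=65 'c': node 10→10 (via fail)  → match P3@[64:65]
i=66 'b': node 10→1 (via fail)
i=67 'b': node 1→1 (via fail)
i=68 'a': node 1→4 (via fail)  → match P1@[68:68]
i=69 'a': node 4→5  → match P1@[69:69]
i=70 'a': node 5→6  → match P1@[70:70]
i=71 'a': node 6→6 (via fail)  → match P1@[71:71]
i=72 'b': node 6→7
i=73 'c': node 7→8  → match P2@[69:73]
i=74 'b': node 8→1 (via fail)

All matches (sorted): [[0,1],[3,0],[3,3],[4,3],[5,3],[6,3],[7,3],[8,3],[11,0],[11,3],[12,3],[13,1],[14,1],[16,1],[17,1],[18,1],[20,2],[21,0],[21,3],[22,1],[23,1],[25,3],[26,3],[27,1],[31,0],[31,3],[32,1],[36,0],[36,3],[37,1],[38,1],[39,1],[41,2],[43,1],[45,3],[46,1],[47,1],[48,1],[50,2],[53,0],[53,3],[54,1],[56,3],[57,3],[58,1],[60,1],[63,0],[63,3],[64,3],[65,3],[68,1],[69,1],[70,1],[71,1],[73,2]]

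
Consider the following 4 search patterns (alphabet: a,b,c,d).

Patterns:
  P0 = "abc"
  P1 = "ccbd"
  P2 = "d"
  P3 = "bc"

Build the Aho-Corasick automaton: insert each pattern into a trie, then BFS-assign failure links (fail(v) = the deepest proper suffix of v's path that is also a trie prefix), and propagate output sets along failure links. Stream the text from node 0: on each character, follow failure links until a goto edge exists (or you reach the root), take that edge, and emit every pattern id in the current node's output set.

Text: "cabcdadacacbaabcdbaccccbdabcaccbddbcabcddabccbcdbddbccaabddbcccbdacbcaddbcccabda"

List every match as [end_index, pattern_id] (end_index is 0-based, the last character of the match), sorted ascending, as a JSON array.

Build:
Trie nodes:
  0='ε' goto a→1 b→9 c→4 d→8
  1='a' goto b→2
  2='ab' goto c→3
  3='abc' goto ·  ←P0
  4='c' goto c→5
  5='cc' goto b→6
  6='ccb' goto d→7
  7='ccbd' goto ·  ←P1
  8='d' goto ·  ←P2
  9='b' goto c→10
  10='bc' goto ·  ←P3

BFS fail/out derivation:
  fail(1) 'a': from fail(0)=0 chase 'a': 0 ⇒ 0;  out=∅∪out(0)=∅
  fail(4) 'c': from fail(0)=0 chase 'c': 0 ⇒ 0;  out=∅∪out(0)=∅
  fail(8) 'd': from fail(0)=0 chase 'd': 0 ⇒ 0;  out={2}∪out(0)={2}
  fail(9) 'b': from fail(0)=0 chase 'b': 0 ⇒ 0;  out=∅∪out(0)=∅
  fail(2) 'ab': from fail(1)=0 chase 'b': 0 ⇒ 9;  out=∅∪out(9)=∅
  fail(5) 'cc': from fail(4)=0 chase 'c': 0 ⇒ 4;  out=∅∪out(4)=∅
  fail(10) 'bc': from fail(9)=0 chase 'c': 0 ⇒ 4;  out={3}∪out(4)={3}
  fail(3) 'abc': from fail(2)=9 chase 'c': 9 ⇒ 10;  out={0}∪out(10)={0,3}
  fail(6) 'ccb': from fail(5)=4 chase 'b': 4→0 ⇒ 9;  out=∅∪out(9)=∅
  fail(7) 'ccbd': from fail(6)=9 chase 'd': 9→0 ⇒ 8;  out={1}∪out(8)={1,2}

Scan:
i=0 'c': node 0→4
i=1 'a': node 4→1 (via fail)
i=2 'b': node 1→2
i=3 'c': node 2→3  ** P0@[1:3],P3@[2:3]
i=4 'd': node 3→8 (via fail)  ** P2@[4:4]
i=5 'a': node 8→1 (via fail)
i=6 'd': node 1→8 (via fail)  ** P2@[6:6]
i=7 'a': node 8→1 (via fail)
i=8 'c': node 1→4 (via fail)
i=9 'a': node 4→1 (via fail)
i=10 'c': node 1→4 (via fail)
i=11 'b': node 4→9 (via fail)
i=12 'a': node 9→1 (via fail)
i=13 'a': node 1→1 (via fail)
i=14 'b': node 1→2
i=15 'c': node 2→3  ** P0@[13:15],P3@[14:15]
i=16 'd': node 3→8 (via fail)  ** P2@[16:16]
i=17 'b': node 8→9 (via fail)
i=18 'a': node 9→1 (via fail)
i=19 'c': node 1→4 (via fail)
i=20 'c': node 4→5
i=21 'c': node 5→5 (via fail)
i=22 'c': node 5→5 (via fail)
i=23 'b': node 5→6
i=24 'd': node 6→7  ** P1@[21:24],P2@[24:24]
i=25 'a': node 7→1 (via fail)
i=26 'b': node 1→2
i=27 'c': node 2→3  ** P0@[25:27],P3@[26:27]
i=28 'a': node 3→1 (via fail)
i=29 'c': node 1→4 (via fail)
i=30 'c': node 4→5
i=31 'b': node 5→6
i=32 'd': node 6→7  ** P1@[29:32],P2@[32:32]
i=33 'd': node 7→8 (via fail)  ** P2@[33:33]
i=34 'b': node 8→9 (via fail)
i=35 'c': node 9→10  ** P3@[34:35]
i=36 'a': node 10→1 (via fail)
i=37 'b': node 1→2
i=38 'c': node 2→3  ** P0@[36:38],P3@[37:38]
i=39 'd': node 3→8 (via fail)  ** P2@[39:39]
i=40 'd': node 8→8 (via fail)  ** P2@[40:40]
i=41 'a': node 8→1 (via fail)
i=42 'b': node 1→2
i=43 'c': node 2→3  ** P0@[41:43],P3@[42:43]
i=44 'c': node 3→5 (via fail)
i=45 'b': node 5→6
i=46 'c': node 6→10 (via fail)  ** P3@[45:46]
i=47 'd': node 10→8 (via fail)  ** P2@[47:47]
i=48 'b': node 8→9 (via fail)
i=49 'd': node 9→8 (via fail)  ** P2@[49:49]
i=50 'd': node 8→8 (via fail)  ** P2@[50:50]
i=51 'b': node 8→9 (via fail)
i=52 'c': node 9→10  ** P3@[51:52]
i=53 'c': node 10→5 (via fail)
i=54 'a': node 5→1 (via fail)
i=55 'a': node 1→1 (via fail)
i=56 'b': node 1→2
i=57 'd': node 2→8 (via fail)  ** P2@[57:57]
i=58 'd': node 8→8 (via fail)  ** P2@[58:58]
i=59 'b': node 8→9 (via fail)
i=60 'c': node 9→10  ** P3@[59:60]
i=61 'c': node 10→5 (via fail)
i=62 'c': node 5→5 (via fail)
i=63 'b': node 5→6
i=64 'd': node 6→7  ** P1@[61:64],P2@[64:64]
i=65 'a': node 7→1 (via fail)
i=66 'c': node 1→4 (via fail)
i=67 'b': node 4→9 (via fail)
i=68 'c': node 9→10  ** P3@[67:68]
i=69 'a': node 10→1 (via fail)
i=70 'd': node 1→8 (via fail)  ** P2@[70:70]
i=71 'd': node 8→8 (via fail)  ** P2@[71:71]
i=72 'b': node 8→9 (via fail)
i=73 'c': node 9→10  ** P3@[72:73]
i=74 'c': node 10→5 (via fail)
i=75 'c': node 5→5 (via fail)
i=76 'a': node 5→1 (via fail)
i=77 'b': node 1→2
i=78 'd': node 2→8 (via fail)  ** P2@[78:78]
i=79 'a': node 8→1 (via fail)

Matches: [[3,0],[3,3],[4,2],[6,2],[15,0],[15,3],[16,2],[24,1],[24,2],[27,0],[27,3],[32,1],[32,2],[33,2],[35,3],[38,0],[38,3],[39,2],[40,2],[43,0],[43,3],[46,3],[47,2],[49,2],[50,2],[52,3],[57,2],[58,2],[60,3],[64,1],[64,2],[68,3],[70,2],[71,2],[73,3],[78,2]]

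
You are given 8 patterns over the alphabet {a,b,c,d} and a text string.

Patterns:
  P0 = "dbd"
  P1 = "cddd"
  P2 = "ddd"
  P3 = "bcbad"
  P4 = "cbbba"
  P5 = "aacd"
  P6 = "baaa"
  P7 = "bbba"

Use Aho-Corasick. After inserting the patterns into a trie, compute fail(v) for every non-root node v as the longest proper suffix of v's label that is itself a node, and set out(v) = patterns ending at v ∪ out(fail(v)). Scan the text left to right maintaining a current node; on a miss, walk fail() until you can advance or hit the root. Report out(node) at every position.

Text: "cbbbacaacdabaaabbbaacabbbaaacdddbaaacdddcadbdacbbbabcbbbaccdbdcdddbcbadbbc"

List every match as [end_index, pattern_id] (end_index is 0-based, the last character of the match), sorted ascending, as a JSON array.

Construct AC machine:
Trie nodes:
  n0 'ε': a→19 b→10 c→4 d→1
  n1 'd': b→2 d→8
  n2 'db': d→3
  n3 'dbd': ·  ←P0
  n4 'c': b→15 d→5
  n5 'cd': d→6
  n6 'cdd': d→7
  n7 'cddd': ·  ←P1
  n8 'dd': d→9
  n9 'ddd': ·  ←P2
  n10 'b': a→23 b→26 c→11
  n11 'bc': b→12
  n12 'bcb': a→13
  n13 'bcba': d→14
  n14 'bcbad': ·  ←P3
  n15 'cb': b→16
  n16 'cbb': b→17
  n17 'cbbb': a→18
  n18 'cbbba': ·  ←P4
  n19 'a': a→20
  n20 'aa': c→21
  n21 'aac': d→22
  n22 'aacd': ·  ←P5
  n23 'ba': a→24
  n24 'baa': a→25
  n25 'baaa': ·  ←P6
  n26 'bb': b→27
  n27 'bbb': a→28
  n28 'bbba': ·  ←P7

Failure links (BFS by depth):
  n1('d'): parent n0 fail=0; on 'd' 0 → fail=0;  out ∅∪∅=∅
  n4('c'): parent n0 fail=0; on 'c' 0 → fail=0;  out ∅∪∅=∅
  n10('b'): parent n0 fail=0; on 'b' 0 → fail=0;  out ∅∪∅=∅
  n19('a'): parent n0 fail=0; on 'a' 0 → fail=0;  out ∅∪∅=∅
  n2('db'): parent n1 fail=0; on 'b' 0 → fail=10;  out ∅∪∅=∅
  n5('cd'): parent n4 fail=0; on 'd' 0 → fail=1;  out ∅∪∅=∅
  n8('dd'): parent n1 fail=0; on 'd' 0 → fail=1;  out ∅∪∅=∅
  n11('bc'): parent n10 fail=0; on 'c' 0 → fail=4;  out ∅∪∅=∅
  n15('cb'): parent n4 fail=0; on 'b' 0 → fail=10;  out ∅∪∅=∅
  n20('aa'): parent n19 fail=0; on 'a' 0 → fail=19;  out ∅∪∅=∅
  n23('ba'): parent n10 fail=0; on 'a' 0 → fail=19;  out ∅∪∅=∅
  n26('bb'): parent n10 fail=0; on 'b' 0 → fail=10;  out ∅∪∅=∅
  n3('dbd'): parent n2 fail=10; on 'd' 10→0 → fail=1;  out {0}∪∅={0}
  n6('cdd'): parent n5 fail=1; on 'd' 1 → fail=8;  out ∅∪∅=∅
  n9('ddd'): parent n8 fail=1; on 'd' 1 → fail=8;  out {2}∪∅={2}
  n12('bcb'): parent n11 fail=4; on 'b' 4 → fail=15;  out ∅∪∅=∅
  n16('cbb'): parent n15 fail=10; on 'b' 10 → fail=26;  out ∅∪∅=∅
  n21('aac'): parent n20 fail=19; on 'c' 19→0 → fail=4;  out ∅∪∅=∅
  n24('baa'): parent n23 fail=19; on 'a' 19 → fail=20;  out ∅∪∅=∅
  n27('bbb'): parent n26 fail=10; on 'b' 10 → fail=26;  out ∅∪∅=∅
  n7('cddd'): parent n6 fail=8; on 'd' 8 → fail=9;  out {1}∪{2}={1,2}
  n13('bcba'): parent n12 fail=15; on 'a' 15→10 → fail=23;  out ∅∪∅=∅
  n17('cbbb'): parent n16 fail=26; on 'b' 26 → fail=27;  out ∅∪∅=∅
  n22('aacd'): parent n21 fail=4; on 'd' 4 → fail=5;  out {5}∪∅={5}
  n25('baaa'): parent n24 fail=20; on 'a' 20→19 → fail=20;  out {6}∪∅={6}
  n28('bbba'): parent n27 fail=26; on 'a' 26→10 → fail=23;  out {7}∪∅={7}
  n14('bcbad'): parent n13 fail=23; on 'd' 23→19→0 → fail=1;  out {3}∪∅={3}
  n18('cbbba'): parent n17 fail=27; on 'a' 27 → fail=28;  out {4}∪{7}={4,7}

Scan:
[0] read 'c'  n0⇒n4
[1] read 'b'  n4⇒n15
[2] read 'b'  n15⇒n16
[3] read 'b'  n16⇒n17
[4] read 'a'  n17⇒n18  → match P4@[0:4],P7@[1:4]
[5] read 'c'  n18⇒n4 (via fail)
[6] read 'a'  n4⇒n19 (via fail)
[7] read 'a'  n19⇒n20
[8] read 'c'  n20⇒n21
[9] read 'd'  n21⇒n22  → match P5@[6:9]
[10] read 'a'  n22⇒n19 (via fail)
[11] read 'b'  n19⇒n10 (via fail)
[12] read 'a'  n10⇒n23
[13] read 'a'  n23⇒n24
[14] read 'a'  n24⇒n25  → match P6@[11:14]
[15] read 'b'  n25⇒n10 (via fail)
[16] read 'b'  n10⇒n26
[17] read 'b'  n26⇒n27
[18] read 'a'  n27⇒n28  → match P7@[15:18]
[19] read 'a'  n28⇒n24 (via fail)
[20] read 'c'  n24⇒n21 (via fail)
[21] read 'a'  n21⇒n19 (via fail)
[22] read 'b'  n19⇒n10 (via fail)
[23] read 'b'  n10⇒n26
[24] read 'b'  n26⇒n27
[25] read 'a'  n27⇒n28  → match P7@[22:25]
[26] read 'a'  n28⇒n24 (via fail)
[27] read 'a'  n24⇒n25  → match P6@[24:27]
[28] read 'c'  n25⇒n21 (via fail)
[29] read 'd'  n21⇒n22  → match P5@[26:29]
[30] read 'd'  n22⇒n6 (via fail)
[31] read 'd'  n6⇒n7  → match P1@[28:31],P2@[29:31]
[32] read 'b'  n7⇒n2 (via fail)
[33] read 'a'  n2⇒n23 (via fail)
[34] read 'a'  n23⇒n24
[35] read 'a'  n24⇒n25  → match P6@[32:35]
[36] read 'c'  n25⇒n21 (via fail)
[37] read 'd'  n21⇒n22  → match P5@[34:37]
[38] read 'd'  n22⇒n6 (via fail)
[39] read 'd'  n6⇒n7  → match P1@[36:39],P2@[37:39]
[40] read 'c'  n7⇒n4 (via fail)
[41] read 'a'  n4⇒n19 (via fail)
[42] read 'd'  n19⇒n1 (via fail)
[43] read 'b'  n1⇒n2
[44] read 'd'  n2⇒n3  → match P0@[42:44]
[45] read 'a'  n3⇒n19 (via fail)
[46] read 'c'  n19⇒n4 (via fail)
[47] read 'b'  n4⇒n15
[48] read 'b'  n15⇒n16
[49] read 'b'  n16⇒n17
[50] read 'a'  n17⇒n18  → match P4@[46:50],P7@[47:50]
[51] read 'b'  n18⇒n10 (via fail)
[52] read 'c'  n10⇒n11
[53] read 'b'  n11⇒n12
[54] read 'b'  n12⇒n16 (via fail)
[55] read 'b'  n16⇒n17
[56] read 'a'  n17⇒n18  → match P4@[52:56],P7@[53:56]
[57] read 'c'  n18⇒n4 (via fail)
[58] read 'c'  n4⇒n4 (via fail)
[59] read 'd'  n4⇒n5
[60] read 'b'  n5⇒n2 (via fail)
[61] read 'd'  n2⇒n3  → match P0@[59:61]
[62] read 'c'  n3⇒n4 (via fail)
[63] read 'd'  n4⇒n5
[64] read 'd'  n5⇒n6
[65] read 'd'  n6⇒n7  → match P1@[62:65],P2@[63:65]
[66] read 'b'  n7⇒n2 (via fail)
[67] read 'c'  n2⇒n11 (via fail)
[68] read 'b'  n11⇒n12
[69] read 'a'  n12⇒n13
[70] read 'd'  n13⇒n14  → match P3@[66:70]
[71] read 'b'  n14⇒n2 (via fail)
[72] read 'b'  n2⇒n26 (via fail)
[73] read 'c'  n26⇒n11 (via fail)

All matches (sorted): [[4,4],[4,7],[9,5],[14,6],[18,7],[25,7],[27,6],[29,5],[31,1],[31,2],[35,6],[37,5],[39,1],[39,2],[44,0],[50,4],[50,7],[56,4],[56,7],[61,0],[65,1],[65,2],[70,3]]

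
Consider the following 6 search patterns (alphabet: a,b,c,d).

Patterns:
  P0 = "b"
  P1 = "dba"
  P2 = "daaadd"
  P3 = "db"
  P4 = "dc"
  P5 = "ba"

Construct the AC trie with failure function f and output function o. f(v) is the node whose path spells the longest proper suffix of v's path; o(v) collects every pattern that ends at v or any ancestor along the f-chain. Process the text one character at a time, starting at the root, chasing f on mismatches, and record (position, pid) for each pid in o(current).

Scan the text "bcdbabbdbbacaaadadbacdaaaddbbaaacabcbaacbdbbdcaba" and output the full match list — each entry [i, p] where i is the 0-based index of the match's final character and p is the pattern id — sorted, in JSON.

Build:
Trie nodes:
  0='ε' goto b→1 d→2
  1='b' goto a→11  [P0 ends]
  2='d' goto a→5 b→3 c→10
  3='db' goto a→4  [P3 ends]
  4='dba' goto ·  [P1 ends]
  5='da' goto a→6
  6='daa' goto a→7
  7='daaa' goto d→8
  8='daaad' goto d→9
  9='daaadd' goto ·  [P2 ends]
  10='dc' goto ·  [P4 ends]
  11='ba' goto ·  [P5 ends]

BFS fail/out derivation:
  n1('b'): parent n0 fail=0; on 'b' 0 → fail=0;  out {0}∪∅={0}
  n2('d'): parent n0 fail=0; on 'd' 0 → fail=0;  out ∅∪∅=∅
  n3('db'): parent n2 fail=0; on 'b' 0 → fail=1;  out {3}∪{0}={0,3}
  n5('da'): parent n2 fail=0; on 'a' 0 → fail=0;  out ∅∪∅=∅
  n10('dc'): parent n2 fail=0; on 'c' 0 → fail=0;  out {4}∪∅={4}
  n11('ba'): parent n1 fail=0; on 'a' 0 → fail=0;  out {5}∪∅={5}
  n4('dba'): parent n3 fail=1; on 'a' 1 → fail=11;  out {1}∪{5}={1,5}
  n6('daa'): parent n5 fail=0; on 'a' 0 → fail=0;  out ∅∪∅=∅
  n7('daaa'): parent n6 fail=0; on 'a' 0 → fail=0;  out ∅∪∅=∅
  n8('daaad'): parent n7 fail=0; on 'd' 0 → fail=2;  out ∅∪∅=∅
  n9('daaadd'): parent n8 fail=2; on 'd' 2→0 → fail=2;  out {2}∪∅={2}

Run:
pos 0 'b': at 1  emit P0@[0:0]
pos 1 'c': at 0 (fail-walked)
pos 2 'd': at 2
pos 3 'b': at 3  emit P0@[3:3],P3@[2:3]
pos 4 'a': at 4  emit P1@[2:4],P5@[3:4]
pos 5 'b': at 1 (fail-walked)  emit P0@[5:5]
pos 6 'b': at 1 (fail-walked)  emit P0@[6:6]
pos 7 'd': at 2 (fail-walked)
pos 8 'b': at 3  emit P0@[8:8],P3@[7:8]
pos 9 'b': at 1 (fail-walked)  emit P0@[9:9]
pos 10 'a': at 11  emit P5@[9:10]
pos 11 'c': at 0 (fail-walked)
pos 12 'a': at 0
pos 13 'a': at 0
pos 14 'a': at 0
pos 15 'd': at 2
pos 16 'a': at 5
pos 17 'd': at 2 (fail-walked)
pos 18 'b': at 3  emit P0@[18:18],P3@[17:18]
pos 19 'a': at 4  emit P1@[17:19],P5@[18:19]
pos 20 'c': at 0 (fail-walked)
pos 21 'd': at 2
pos 22 'a': at 5
pos 23 'a': at 6
pos 24 'a': at 7
pos 25 'd': at 8
pos 26 'd': at 9  emit P2@[21:26]
pos 27 'b': at 3 (fail-walked)  emit P0@[27:27],P3@[26:27]
pos 28 'b': at 1 (fail-walked)  emit P0@[28:28]
pos 29 'a': at 11  emit P5@[28:29]
pos 30 'a': at 0 (fail-walked)
pos 31 'a': at 0
pos 32 'c': at 0
pos 33 'a': at 0
pos 34 'b': at 1  emit P0@[34:34]
pos 35 'c': at 0 (fail-walked)
pos 36 'b': at 1  emit P0@[36:36]
pos 37 'a': at 11  emit P5@[36:37]
pos 38 'a': at 0 (fail-walked)
pos 39 'c': at 0
pos 40 'b': at 1  emit P0@[40:40]
pos 41 'd': at 2 (fail-walked)
pos 42 'b': at 3  emit P0@[42:42],P3@[41:42]
pos 43 'b': at 1 (fail-walked)  emit P0@[43:43]
pos 44 'd': at 2 (fail-walked)
pos 45 'c': at 10  emit P4@[44:45]
pos 46 'a': at 0 (fail-walked)
pos 47 'b': at 1  emit P0@[47:47]
pos 48 'a': at 11  emit P5@[47:48]

Matches: [[0,0],[3,0],[3,3],[4,1],[4,5],[5,0],[6,0],[8,0],[8,3],[9,0],[10,5],[18,0],[18,3],[19,1],[19,5],[26,2],[27,0],[27,3],[28,0],[29,5],[34,0],[36,0],[37,5],[40,0],[42,0],[42,3],[43,0],[45,4],[47,0],[48,5]]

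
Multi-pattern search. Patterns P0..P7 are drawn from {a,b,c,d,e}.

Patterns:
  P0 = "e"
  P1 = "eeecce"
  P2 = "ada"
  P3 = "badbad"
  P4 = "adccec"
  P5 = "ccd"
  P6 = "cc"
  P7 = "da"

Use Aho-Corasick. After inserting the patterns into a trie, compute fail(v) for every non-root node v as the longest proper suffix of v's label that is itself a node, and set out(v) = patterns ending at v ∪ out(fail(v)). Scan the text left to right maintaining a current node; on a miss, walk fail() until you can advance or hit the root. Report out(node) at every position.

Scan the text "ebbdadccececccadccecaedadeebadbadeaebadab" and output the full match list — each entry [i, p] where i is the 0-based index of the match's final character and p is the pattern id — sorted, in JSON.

Construct AC machine:
Trie nodes:
  0='ε' goto a→7 b→10 c→20 d→23 e→1
  1='e' goto e→2  ←P0
  2='ee' goto e→3
  3='eee' goto c→4
  4='eeec' goto c→5
  5='eeecc' goto e→6
  6='eeecce' goto ·  ←P1
  7='a' goto d→8
  8='ad' goto a→9 c→16
  9='ada' goto ·  ←P2
  10='b' goto a→11
  11='ba' goto d→12
  12='bad' goto b→13
  13='badb' goto a→14
  14='badba' goto d→15
  15='badbad' goto ·  ←P3
  16='adc' goto c→17
  17='adcc' goto e→18
  18='adcce' goto c→19
  19='adccec' goto ·  ←P4
  20='c' goto c→21
  21='cc' goto d→22  ←P6
  22='ccd' goto ·  ←P5
  23='d' goto a→24
  24='da' goto ·  ←P7

BFS fail/out derivation:
  n1('e'): parent n0 fail=0; on 'e' 0 → fail=0;  out {0}∪∅={0}
  n7('a'): parent n0 fail=0; on 'a' 0 → fail=0;  out ∅∪∅=∅
  n10('b'): parent n0 fail=0; on 'b' 0 → fail=0;  out ∅∪∅=∅
  n20('c'): parent n0 fail=0; on 'c' 0 → fail=0;  out ∅∪∅=∅
  n23('d'): parent n0 fail=0; on 'd' 0 → fail=0;  out ∅∪∅=∅
  n2('ee'): parent n1 fail=0; on 'e' 0 → fail=1;  out ∅∪{0}={0}
  n8('ad'): parent n7 fail=0; on 'd' 0 → fail=23;  out ∅∪∅=∅
  n11('ba'): parent n10 fail=0; on 'a' 0 → fail=7;  out ∅∪∅=∅
  n21('cc'): parent n20 fail=0; on 'c' 0 → fail=20;  out {6}∪∅={6}
  n24('da'): parent n23 fail=0; on 'a' 0 → fail=7;  out {7}∪∅={7}
  n3('eee'): parent n2 fail=1; on 'e' 1 → fail=2;  out ∅∪{0}={0}
  n9('ada'): parent n8 fail=23; on 'a' 23 → fail=24;  out {2}∪{7}={2,7}
  n12('bad'): parent n11 fail=7; on 'd' 7 → fail=8;  out ∅∪∅=∅
  n16('adc'): parent n8 fail=23; on 'c' 23→0 → fail=20;  out ∅∪∅=∅
  n22('ccd'): parent n21 fail=20; on 'd' 20→0 → fail=23;  out {5}∪∅={5}
  n4('eeec'): parent n3 fail=2; on 'c' 2→1→0 → fail=20;  out ∅∪∅=∅
  n13('badb'): parent n12 fail=8; on 'b' 8→23→0 → fail=10;  out ∅∪∅=∅
  n17('adcc'): parent n16 fail=20; on 'c' 20 → fail=21;  out ∅∪{6}={6}
  n5('eeecc'): parent n4 fail=20; on 'c' 20 → fail=21;  out ∅∪{6}={6}
  n14('badba'): parent n13 fail=10; on 'a' 10 → fail=11;  out ∅∪∅=∅
  n18('adcce'): parent n17 fail=21; on 'e' 21→20→0 → fail=1;  out ∅∪{0}={0}
  n6('eeecce'): parent n5 fail=21; on 'e' 21→20→0 → fail=1;  out {1}∪{0}={0,1}
  n15('badbad'): parent n14 fail=11; on 'd' 11 → fail=12;  out {3}∪∅={3}
  n19('adccec'): parent n18 fail=1; on 'c' 1→0 → fail=20;  out {4}∪∅={4}

Scan:
[0] read 'e'  n0⇒n1  ** P0@[0:0]
[1] read 'b'  n1⇒n10 ·f
[2] read 'b'  n10⇒n10 ·f
[3] read 'd'  n10⇒n23 ·f
[4] read 'a'  n23⇒n24  ** P7@[3:4]
[5] read 'd'  n24⇒n8 ·f
[6] read 'c'  n8⇒n16
[7] read 'c'  n16⇒n17  ** P6@[6:7]
[8] read 'e'  n17⇒n18  ** P0@[8:8]
[9] read 'c'  n18⇒n19  ** P4@[4:9]
[10] read 'e'  n19⇒n1 ·f  ** P0@[10:10]
[11] read 'c'  n1⇒n20 ·f
[12] read 'c'  n20⇒n21  ** P6@[11:12]
[13] read 'c'  n21⇒n21 ·f  ** P6@[12:13]
[14] read 'a'  n21⇒n7 ·f
[15] read 'd'  n7⇒n8
[16] read 'c'  n8⇒n16
[17] read 'c'  n16⇒n17  ** P6@[16:17]
[18] read 'e'  n17⇒n18  ** P0@[18:18]
[19] read 'c'  n18⇒n19  ** P4@[14:19]
[20] read 'a'  n19⇒n7 ·f
[21] read 'e'  n7⇒n1 ·f  ** P0@[21:21]
[22] read 'd'  n1⇒n23 ·f
[23] read 'a'  n23⇒n24  ** P7@[22:23]
[24] read 'd'  n24⇒n8 ·f
[25] read 'e'  n8⇒n1 ·f  ** P0@[25:25]
[26] read 'e'  n1⇒n2  ** P0@[26:26]
[27] read 'b'  n2⇒n10 ·f
[28] read 'a'  n10⇒n11
[29] read 'd'  n11⇒n12
[30] read 'b'  n12⇒n13
[31] read 'a'  n13⇒n14
[32] read 'd'  n14⇒n15  ** P3@[27:32]
[33] read 'e'  n15⇒n1 ·f  ** P0@[33:33]
[34] read 'a'  n1⇒n7 ·f
[35] read 'e'  n7⇒n1 ·f  ** P0@[35:35]
[36] read 'b'  n1⇒n10 ·f
[37] read 'a'  n10⇒n11
[38] read 'd'  n11⇒n12
[39] read 'a'  n12⇒n9 ·f  ** P2@[37:39],P7@[38:39]
[40] read 'b'  n9⇒n10 ·f

Result: [[0,0],[4,7],[7,6],[8,0],[9,4],[10,0],[12,6],[13,6],[17,6],[18,0],[19,4],[21,0],[23,7],[25,0],[26,0],[32,3],[33,0],[35,0],[39,2],[39,7]]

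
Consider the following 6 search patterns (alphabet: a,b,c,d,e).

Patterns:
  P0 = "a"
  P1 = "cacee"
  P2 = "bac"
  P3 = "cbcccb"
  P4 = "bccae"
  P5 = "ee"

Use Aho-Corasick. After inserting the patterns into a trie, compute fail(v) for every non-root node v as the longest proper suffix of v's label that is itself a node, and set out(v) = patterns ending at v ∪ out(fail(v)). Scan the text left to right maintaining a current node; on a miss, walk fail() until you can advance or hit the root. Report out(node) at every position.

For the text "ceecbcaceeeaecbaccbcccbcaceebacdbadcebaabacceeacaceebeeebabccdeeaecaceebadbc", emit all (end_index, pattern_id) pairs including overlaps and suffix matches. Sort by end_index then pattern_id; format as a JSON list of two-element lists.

Build automaton:
Trie nodes:
  n0 'ε': a→1 b→7 c→2 e→19
  n1 'a': ·  [P0 ends]
  n2 'c': a→3 b→10
  n3 'ca': c→4
  n4 'cac': e→5
  n5 'cace': e→6
  n6 'cacee': ·  [P1 ends]
  n7 'b': a→8 c→15
  n8 'ba': c→9
  n9 'bac': ·  [P2 ends]
  n10 'cb': c→11
  n11 'cbc': c→12
  n12 'cbcc': c→13
  n13 'cbccc': b→14
  n14 'cbcccb': ·  [P3 ends]
  n15 'bc': c→16
  n16 'bcc': a→17
  n17 'bcca': e→18
  n18 'bccae': ·  [P4 ends]
  n19 'e': e→20
  n20 'ee': ·  [P5 ends]

BFS fail/out derivation:
  fail(1) 'a': from fail(0)=0 chase 'a': 0 ⇒ 0;  out={0}∪out(0)={0}
  fail(2) 'c': from fail(0)=0 chase 'c': 0 ⇒ 0;  out=∅∪out(0)=∅
  fail(7) 'b': from fail(0)=0 chase 'b': 0 ⇒ 0;  out=∅∪out(0)=∅
  fail(19) 'e': from fail(0)=0 chase 'e': 0 ⇒ 0;  out=∅∪out(0)=∅
  fail(3) 'ca': from fail(2)=0 chase 'a': 0 ⇒ 1;  out=∅∪out(1)={0}
  fail(8) 'ba': from fail(7)=0 chase 'a': 0 ⇒ 1;  out=∅∪out(1)={0}
  fail(10) 'cb': from fail(2)=0 chase 'b': 0 ⇒ 7;  out=∅∪out(7)=∅
  fail(15) 'bc': from fail(7)=0 chase 'c': 0 ⇒ 2;  out=∅∪out(2)=∅
  fail(20) 'ee': from fail(19)=0 chase 'e': 0 ⇒ 19;  out={5}∪out(19)={5}
  fail(4) 'cac': from fail(3)=1 chase 'c': 1→0 ⇒ 2;  out=∅∪out(2)=∅
  fail(9) 'bac': from fail(8)=1 chase 'c': 1→0 ⇒ 2;  out={2}∪out(2)={2}
  fail(11) 'cbc': from fail(10)=7 chase 'c': 7 ⇒ 15;  out=∅∪out(15)=∅
  fail(16) 'bcc': from fail(15)=2 chase 'c': 2→0 ⇒ 2;  out=∅∪out(2)=∅
  fail(5) 'cace': from fail(4)=2 chase 'e': 2→0 ⇒ 19;  out=∅∪out(19)=∅
  fail(12) 'cbcc': from fail(11)=15 chase 'c': 15 ⇒ 16;  out=∅∪out(16)=∅
  fail(17) 'bcca': from fail(16)=2 chase 'a': 2 ⇒ 3;  out=∅∪out(3)={0}
  fail(6) 'cacee': from fail(5)=19 chase 'e': 19 ⇒ 20;  out={1}∪out(20)={1,5}
  fail(13) 'cbccc': from fail(12)=16 chase 'c': 16→2→0 ⇒ 2;  out=∅∪out(2)=∅
  fail(18) 'bccae': from fail(17)=3 chase 'e': 3→1→0 ⇒ 19;  out={4}∪out(19)={4}
  fail(14) 'cbcccb': from fail(13)=2 chase 'b': 2 ⇒ 10;  out={3}∪out(10)={3}

Run:
i=0 'c': node 0→2
i=1 'e': node 2→19 ·f
i=2 'e': node 19→20  ** P5@[1:2]
i=3 'c': node 20→2 ·f
i=4 'b': node 2→10
i=5 'c': node 10→11
i=6 'a': node 11→3 ·f  ** P0@[6:6]
i=7 'c': node 3→4
i=8 'e': node 4→5
i=9 'e': node 5→6  ** P1@[5:9],P5@[8:9]
i=10 'e': node 6→20 ·f  ** P5@[9:10]
i=11 'a': node 20→1 ·f  ** P0@[11:11]
i=12 'e': node 1→19 ·f
i=13 'c': node 19→2 ·f
i=14 'b': node 2→10
i=15 'a': node 10→8 ·f  ** P0@[15:15]
i=16 'c': node 8→9  ** P2@[14:16]
i=17 'c': node 9→2 ·f
i=18 'b': node 2→10
i=19 'c': node 10→11
i=20 'c': node 11→12
i=21 'c': node 12→13
i=22 'b': node 13→14  ** P3@[17:22]
i=23 'c': node 14→11 ·f
i=24 'a': node 11→3 ·f  ** P0@[24:24]
i=25 'c': node 3→4
i=26 'e': node 4→5
i=27 'e': node 5→6  ** P1@[23:27],P5@[26:27]
i=28 'b': node 6→7 ·f
i=29 'a': node 7→8  ** P0@[29:29]
i=30 'c': node 8→9  ** P2@[28:30]
i=31 'd': node 9→0 ·f
i=32 'b': node 0→7
i=33 'a': node 7→8  ** P0@[33:33]
i=34 'd': node 8→0 ·f
i=35 'c': node 0→2
i=36 'e': node 2→19 ·f
i=37 'b': node 19→7 ·f
i=38 'a': node 7→8  ** P0@[38:38]
i=39 'a': node 8→1 ·f  ** P0@[39:39]
i=40 'b': node 1→7 ·f
i=41 'a': node 7→8  ** P0@[41:41]
i=42 'c': node 8→9  ** P2@[40:42]
i=43 'c': node 9→2 ·f
i=44 'e': node 2→19 ·f
i=45 'e': node 19→20  ** P5@[44:45]
i=46 'a': node 20→1 ·f  ** P0@[46:46]
i=47 'c': node 1→2 ·f
i=48 'a': node 2→3  ** P0@[48:48]
i=49 'c': node 3→4
i=50 'e': node 4→5
i=51 'e': node 5→6  ** P1@[47:51],P5@[50:51]
i=52 'b': node 6→7 ·f
i=53 'e': node 7→19 ·f
i=54 'e': node 19→20  ** P5@[53:54]
i=55 'e': node 20→20 ·f  ** P5@[54:55]
i=56 'b': node 20→7 ·f
i=57 'a': node 7→8  ** P0@[57:57]
i=58 'b': node 8→7 ·f
i=59 'c': node 7→15
i=60 'c': node 15→16
i=61 'd': node 16→0 ·f
i=62 'e': node 0→19
i=63 'e': node 19→20  ** P5@[62:63]
i=64 'a': node 20→1 ·f  ** P0@[64:64]
i=65 'e': node 1→19 ·f
i=66 'c': node 19→2 ·f
i=67 'a': node 2→3  ** P0@[67:67]
i=68 'c': node 3→4
i=69 'e': node 4→5
i=70 'e': node 5→6  ** P1@[66:70],P5@[69:70]
i=71 'b': node 6→7 ·f
i=72 'a': node 7→8  ** P0@[72:72]
i=73 'd': node 8→0 ·f
i=74 'b': node 0→7
i=75 'c': node 7→15

Result: [[2,5],[6,0],[9,1],[9,5],[10,5],[11,0],[15,0],[16,2],[22,3],[24,0],[27,1],[27,5],[29,0],[30,2],[33,0],[38,0],[39,0],[41,0],[42,2],[45,5],[46,0],[48,0],[51,1],[51,5],[54,5],[55,5],[57,0],[63,5],[64,0],[67,0],[70,1],[70,5],[72,0]]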